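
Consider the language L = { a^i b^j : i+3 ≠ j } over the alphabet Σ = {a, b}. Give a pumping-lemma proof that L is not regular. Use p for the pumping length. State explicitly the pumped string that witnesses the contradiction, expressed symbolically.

a^{p+p!} b^{p+p!+3}

Toward a contradiction, assume L is regular with pumping length p.
Choose w = a^p b^{p+p!+3}. Since p ≠ (p+p!+3)-3 = p+p!, w ∈ L; and |w| ≥ p.
Write w = xyz as guaranteed by the lemma, with |xy| ≤ p and |y| ≥ 1.
Because |xy| ≤ p and w begins with p copies of a, we have y = a^k with 1 ≤ k ≤ p.
Since 1 ≤ k ≤ p, k divides p!; set t = 1 + p!/k. Then xy^t z has p + (p!/k)·k = p + p! copies of a. Now the a-count is p+p! and (b-count)-3 = (p+p!+3)-3 = p+p!, so i+3 ≠ j fails. So xy^t z = a^{p+p!} b^{p+p!+3} ∉ L.
Contradiction. Therefore L is not regular.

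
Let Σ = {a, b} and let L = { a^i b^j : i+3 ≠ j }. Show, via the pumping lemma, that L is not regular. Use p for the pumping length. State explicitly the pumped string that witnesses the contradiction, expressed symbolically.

Suppose for contradiction that L is regular, and let p be the pumping length.
Choose w = a^p b^{p+p!+3}. Since p ≠ (p+p!+3)-3 = p+p!, w ∈ L; and |w| ≥ p.
Write w = xyz as guaranteed by the lemma, with |xy| ≤ p and |y| ≥ 1.
Since the first p symbols of w are all a's and |xy| ≤ p, y lies entirely in the leading a-block: y = a^k for some k with 1 ≤ k ≤ p.
Since 1 ≤ k ≤ p, k divides p!; set t = 1 + p!/k. Then xy^t z has p + (p!/k)·k = p + p! copies of a. Now the a-count is p+p! and (b-count)-3 = (p+p!+3)-3 = p+p!, so i+3 ≠ j fails. So xy^t z = a^{p+p!} b^{p+p!+3} ∉ L.
This is a contradiction; hence L is not regular.

a^{p+p!} b^{p+p!+3}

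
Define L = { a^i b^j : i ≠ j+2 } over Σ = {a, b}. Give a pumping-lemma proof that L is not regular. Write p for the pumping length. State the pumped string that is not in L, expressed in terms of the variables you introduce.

Assume L is regular; let p be its pumping constant.
Choose w = a^p b^{p+p!-2}. Since p ≠ (p+p!-2)+2 = p+p!, w ∈ L; and |w| ≥ p.
The pumping lemma gives a decomposition w = xyz where |xy| ≤ p and |y| > 0.
The first p characters of w are a's, so xy (and hence y) consists only of a's. Write y = a^k, 1 ≤ k ≤ p.
Since 1 ≤ k ≤ p, k divides p!; set t = 1 + p!/k. Then xy^t z has p + (p!/k)·k = p + p! copies of a. Now the a-count is p+p! and (b-count)+2 = (p+p!-2)+2 = p+p!, so i ≠ j+2 fails. So xy^t z = a^{p+p!} b^{p+p!-2} ∉ L.
This contradicts the pumping lemma, so L is not regular.

a^{p+p!} b^{p+p!-2}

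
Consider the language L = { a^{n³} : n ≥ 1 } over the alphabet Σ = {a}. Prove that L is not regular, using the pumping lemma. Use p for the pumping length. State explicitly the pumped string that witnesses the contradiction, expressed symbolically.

a^{p³+k}

Assume L is regular; let p be its pumping constant.
Take w = a^{p³} ∈ L with |w| = p³ ≥ p.
Write w = xyz as guaranteed by the lemma, with |xy| ≤ p and |y| ≥ 1.
Then y = a^k for some k with 1 ≤ k ≤ p.
Pump with i = 2: xy^2z = a^{p³+k}. Since 1 ≤ k ≤ p, p³ < p³+k ≤ p³+p < p³+3p²+3p+1 = (p+1)³, so p³+k is not a perfect cube. So xy^2z ∉ L.
This is a contradiction; hence L is not regular.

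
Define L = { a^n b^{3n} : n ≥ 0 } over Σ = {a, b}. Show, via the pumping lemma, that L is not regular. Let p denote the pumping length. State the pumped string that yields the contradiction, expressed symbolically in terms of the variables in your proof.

a^{p+k} b^{3p}

Assume L is regular; let p be its pumping constant.
Take w = a^p b^{3p}. Then w ∈ L and |w| = 4p ≥ p.
Write w = xyz as guaranteed by the lemma, with |xy| ≤ p and |y| > 0.
Since the first p symbols of w are all a's and |xy| ≤ p, y lies entirely in the leading a-block: y = a^k for some k with 1 ≤ k ≤ p.
Pump with i = 2: xy^2z = a^{p+k} b^{3p}. For this to lie in L we would need 3p = 3(p+k), which forces k = 0. But k ≥ 1, so xy^2z ∉ L.
Contradiction. Therefore L is not regular.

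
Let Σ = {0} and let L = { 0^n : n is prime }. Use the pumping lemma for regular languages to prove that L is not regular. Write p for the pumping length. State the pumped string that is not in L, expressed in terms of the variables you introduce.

Assume L is regular. Let p be the pumping length given by the pumping lemma.
Let q be a prime with q ≥ p+2 (infinitely many primes exist), and take w = 0^q ∈ L with |w| = q ≥ p.
By the pumping lemma, w = xyz with |xy| ≤ p and |y| ≥ 1.
Then y = 0^k for some k with 1 ≤ k ≤ p.
Since 1 ≤ k ≤ p, |xz| = q-k. Pump with i = q+1: |xy^{q+1}z| = (q-k)+(q+1)k = q+qk = q(1+k), which is composite (both factors ≥ 2). So xy^{q+1}z = 0^{q(1+k)} ∉ L.
This is a contradiction; hence L is not regular.

0^{q(1+k)}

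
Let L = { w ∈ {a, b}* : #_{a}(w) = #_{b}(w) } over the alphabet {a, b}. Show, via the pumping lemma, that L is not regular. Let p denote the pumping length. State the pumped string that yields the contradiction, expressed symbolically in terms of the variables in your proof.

Assume L is regular; let p be its pumping constant.
Choose w = a^p b^p ∈ L with |w| = 2p ≥ p.
Write w = xyz as guaranteed by the lemma, with |xy| ≤ p and y is nonempty.
Because |xy| ≤ p and w begins with p copies of a, we have y = a^k with 1 ≤ k ≤ p.
Pump with i = 2: xy^2z = a^{p+k} b^p has p+k occurrences of a but only p of b. Since k ≥ 1 the counts differ, so xy^2z ∉ L.
This is a contradiction; hence L is not regular.

a^{p+k} b^p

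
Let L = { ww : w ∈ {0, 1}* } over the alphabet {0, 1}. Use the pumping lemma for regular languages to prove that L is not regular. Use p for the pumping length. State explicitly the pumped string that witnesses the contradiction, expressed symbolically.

0^{p+k} 1^p 0^p 1^p

Suppose for contradiction that L is regular, and let p be the pumping length.
Take w = 0^p 1^p 0^p 1^p = uu where u = 0^p1^p; then w ∈ L and |w| = 4p ≥ p.
The pumping lemma gives a decomposition w = xyz where |xy| ≤ p and y is nonempty.
Because |xy| ≤ p and w begins with p copies of 0, we have y = 0^k with 1 ≤ k ≤ p.
Pump with i = 2: xy^2z = 0^{p+k} 1^p 0^p 1^p, of length 4p+k. Suppose this equals vv. The string starts with 0 and ends with 1, so v does too; thus the boundary between the two copies of v is a 1→0 transition. There is exactly one such transition, at position 2p+k, so |v| = 2p+k and |vv| = 4p+2k ≠ 4p+k since k ≥ 1. So xy^2z ∉ L.
This is a contradiction; hence L is not regular.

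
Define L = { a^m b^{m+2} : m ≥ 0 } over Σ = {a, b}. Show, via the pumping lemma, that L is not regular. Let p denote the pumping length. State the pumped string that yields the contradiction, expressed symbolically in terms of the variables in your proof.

a^{p+k} b^{p+2}

Suppose for contradiction that L is regular, and let p be the pumping length.
Choose w = a^p b^{p+2}, which is in L with |w| = 2p+2 ≥ p.
The pumping lemma gives a decomposition w = xyz where |xy| ≤ p and |y| ≥ 1.
Since the first p symbols of w are all a's and |xy| ≤ p, y lies entirely in the leading a-block: y = a^k for some k with 1 ≤ k ≤ p.
Pump with i = 2: xy^2z = a^{p+k} b^{p+2}. For this to lie in L we would need p+2 = (p+k)+2, which forces k = 0. But k ≥ 1, so xy^2z ∉ L.
Contradiction. Therefore L is not regular.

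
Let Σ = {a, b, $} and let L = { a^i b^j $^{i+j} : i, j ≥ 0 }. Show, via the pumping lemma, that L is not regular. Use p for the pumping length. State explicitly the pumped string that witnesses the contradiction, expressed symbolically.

Suppose for contradiction that L is regular, and let p be the pumping length.
Take w = a^p b^p $^{2p} ∈ L (with i=j=p, i+j=2p), |w| = 4p ≥ p.
By the pumping lemma, w = xyz with |xy| ≤ p and y is nonempty.
Because |xy| ≤ p and w begins with p copies of a, we have y = a^k with 1 ≤ k ≤ p.
Consider xy^2z = a^{p+k} b^p $^{2p}. Now the a- and b-counts sum to 2p+k, but the $-count is 2p ≠ 2p+k. So xy^2z ∉ L.
This contradicts the pumping lemma, so L is not regular.

a^{p+k} b^p $^{2p}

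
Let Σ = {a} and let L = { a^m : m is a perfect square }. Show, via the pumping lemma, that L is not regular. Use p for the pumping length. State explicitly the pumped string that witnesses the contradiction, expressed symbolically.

a^{p²+k}

Toward a contradiction, assume L is regular with pumping length p.
Take w = a^{p²} ∈ L with |w| = p² ≥ p.
By the pumping lemma, w = xyz with |xy| ≤ p and |y| > 0.
Then y = a^k for some k with 1 ≤ k ≤ p.
Pump with i = 2: xy^2z = a^{p²+k}. Since 1 ≤ k ≤ p, p² < p²+k ≤ p²+p < (p+1)², so p²+k lies strictly between consecutive squares and is not a perfect square. So xy^2z ∉ L.
Contradiction. Therefore L is not regular.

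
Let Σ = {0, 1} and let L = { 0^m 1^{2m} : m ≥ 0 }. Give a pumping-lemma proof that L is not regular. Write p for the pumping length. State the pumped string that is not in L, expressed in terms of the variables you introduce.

Assume L is regular. Let p be the pumping length given by the pumping lemma.
Choose w = 0^p 1^{2p}, which is in L with |w| = 3p ≥ p.
By the pumping lemma, w = xyz with |xy| ≤ p and y is nonempty.
The first p characters of w are 0's, so xy (and hence y) consists only of 0's. Write y = 0^k, 1 ≤ k ≤ p.
Pump with i = 2: xy^2z = 0^{p+k} 1^{2p}. For this to lie in L we would need 2p = 2(p+k), which forces k = 0. But k ≥ 1, so xy^2z ∉ L.
Contradiction. Therefore L is not regular.

0^{p+k} 1^{2p}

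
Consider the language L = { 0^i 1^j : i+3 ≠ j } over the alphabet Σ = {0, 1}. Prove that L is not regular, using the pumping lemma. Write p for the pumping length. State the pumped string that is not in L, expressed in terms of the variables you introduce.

Assume L is regular. Let p be the pumping length given by the pumping lemma.
Choose w = 0^p 1^{p+p!+3}. Since p ≠ (p+p!+3)-3 = p+p!, w ∈ L; and |w| ≥ p.
By the pumping lemma, w = xyz with |xy| ≤ p and |y| ≥ 1.
Because |xy| ≤ p and w begins with p copies of 0, we have y = 0^k with 1 ≤ k ≤ p.
Since 1 ≤ k ≤ p, k divides p!; set t = 1 + p!/k. Then xy^t z has p + (p!/k)·k = p + p! copies of 0. Now the 0-count is p+p! and (1-count)-3 = (p+p!+3)-3 = p+p!, so i+3 ≠ j fails. So xy^t z = 0^{p+p!} 1^{p+p!+3} ∉ L.
This contradicts the pumping lemma, so L is not regular.

0^{p+p!} 1^{p+p!+3}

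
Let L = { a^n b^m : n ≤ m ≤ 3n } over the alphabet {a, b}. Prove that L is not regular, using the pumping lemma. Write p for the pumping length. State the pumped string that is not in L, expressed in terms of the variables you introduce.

Toward a contradiction, assume L is regular with pumping length p.
Take w = a^p b^p ∈ L (since p ≤ p ≤ 3p), with |w| = 2p ≥ p.
Write w = xyz as guaranteed by the lemma, with |xy| ≤ p and |y| ≥ 1.
Because |xy| ≤ p and w begins with p copies of a, we have y = a^k with 1 ≤ k ≤ p.
Pump with i = 2: xy^2z = a^{p+k} b^p. Now n = p+k > p = m, so the condition n ≤ m fails. Thus xy^2z ∉ L.
This contradicts the pumping lemma, so L is not regular.

a^{p+k} b^p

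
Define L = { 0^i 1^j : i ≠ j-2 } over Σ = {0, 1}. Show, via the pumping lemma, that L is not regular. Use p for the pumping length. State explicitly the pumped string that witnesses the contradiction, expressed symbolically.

Assume L is regular. Let p be the pumping length given by the pumping lemma.
Choose w = 0^p 1^{p+p!+2}. Since p ≠ (p+p!+2)-2 = p+p!, w ∈ L; and |w| ≥ p.
By the pumping lemma, w = xyz with |xy| ≤ p and |y| ≥ 1.
Since the first p symbols of w are all 0's and |xy| ≤ p, y lies entirely in the leading 0-block: y = 0^k for some k with 1 ≤ k ≤ p.
Since 1 ≤ k ≤ p, k divides p!; set t = 1 + p!/k. Then xy^t z has p + (p!/k)·k = p + p! copies of 0. Now the 0-count is p+p! and (1-count)-2 = (p+p!+2)-2 = p+p!, so i ≠ j-2 fails. So xy^t z = 0^{p+p!} 1^{p+p!+2} ∉ L.
Contradiction. Therefore L is not regular.

0^{p+p!} 1^{p+p!+2}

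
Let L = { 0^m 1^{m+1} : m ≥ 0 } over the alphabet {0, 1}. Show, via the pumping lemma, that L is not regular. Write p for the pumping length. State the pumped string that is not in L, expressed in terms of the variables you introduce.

0^{p+k} 1^{p+1}

Assume L is regular. Let p be the pumping length given by the pumping lemma.
Let w = 0^p 1^{p+1} ∈ L; note |w| = 2p+1 ≥ p.
The pumping lemma gives a decomposition w = xyz where |xy| ≤ p and |y| > 0.
The first p characters of w are 0's, so xy (and hence y) consists only of 0's. Write y = 0^k, 1 ≤ k ≤ p.
Pump with i = 2: xy^2z = 0^{p+k} 1^{p+1}. For this to lie in L we would need p+1 = (p+k)+1, which forces k = 0. But k ≥ 1, so xy^2z ∉ L.
This contradicts the pumping lemma, so L is not regular.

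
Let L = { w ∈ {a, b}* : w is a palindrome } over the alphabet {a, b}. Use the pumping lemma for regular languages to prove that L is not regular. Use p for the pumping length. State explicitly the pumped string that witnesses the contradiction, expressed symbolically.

Assume L is regular. Let p be the pumping length given by the pumping lemma.
Take w = a^p b a^p, a palindrome of length 2p+1 ≥ p.
Write w = xyz as guaranteed by the lemma, with |xy| ≤ p and |y| ≥ 1.
Because |xy| ≤ p and w begins with p copies of a, we have y = a^k with 1 ≤ k ≤ p.
Pump with i = 2: xy^2z = a^{p+k} b a^p. Its reverse is a^p b a^{p+k}, which differs from xy^2z since k ≥ 1. So xy^2z is not a palindrome and xy^2z ∉ L.
This is a contradiction; hence L is not regular.

a^{p+k} b a^p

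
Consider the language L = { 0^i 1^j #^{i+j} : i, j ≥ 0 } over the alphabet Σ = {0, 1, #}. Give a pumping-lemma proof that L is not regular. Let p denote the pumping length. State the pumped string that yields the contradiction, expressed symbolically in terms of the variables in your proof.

0^{p+k} 1^p #^{2p}

Toward a contradiction, assume L is regular with pumping length p.
Take w = 0^p 1^p #^{2p} ∈ L (with i=j=p, i+j=2p), |w| = 4p ≥ p.
The pumping lemma gives a decomposition w = xyz where |xy| ≤ p and |y| > 0.
Since the first p symbols of w are all 0's and |xy| ≤ p, y lies entirely in the leading 0-block: y = 0^k for some k with 1 ≤ k ≤ p.
Consider xy^2z = 0^{p+k} 1^p #^{2p}. Now the 0- and 1-counts sum to 2p+k, but the #-count is 2p ≠ 2p+k. So xy^2z ∉ L.
Contradiction. Therefore L is not regular.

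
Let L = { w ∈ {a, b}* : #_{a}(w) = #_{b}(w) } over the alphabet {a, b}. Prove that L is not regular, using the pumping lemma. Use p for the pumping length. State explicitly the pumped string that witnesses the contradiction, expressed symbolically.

a^{p+k} b^p

Assume L is regular. Let p be the pumping length given by the pumping lemma.
Choose w = a^p b^p ∈ L with |w| = 2p ≥ p.
By the pumping lemma, w = xyz with |xy| ≤ p and |y| ≥ 1.
Since the first p symbols of w are all a's and |xy| ≤ p, y lies entirely in the leading a-block: y = a^k for some k with 1 ≤ k ≤ p.
Pump with i = 2: xy^2z = a^{p+k} b^p has p+k occurrences of a but only p of b. Since k ≥ 1 the counts differ, so xy^2z ∉ L.
Contradiction. Therefore L is not regular.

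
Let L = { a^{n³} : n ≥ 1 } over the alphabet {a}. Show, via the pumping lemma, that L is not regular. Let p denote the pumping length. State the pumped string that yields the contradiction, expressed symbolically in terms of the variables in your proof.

Assume L is regular; let p be its pumping constant.
Take w = a^{p³} ∈ L with |w| = p³ ≥ p.
By the pumping lemma, w = xyz with |xy| ≤ p and y is nonempty.
Then y = a^k for some k with 1 ≤ k ≤ p.
Pump with i = 2: xy^2z = a^{p³+k}. Since 1 ≤ k ≤ p, p³ < p³+k ≤ p³+p < p³+3p²+3p+1 = (p+1)³, so p³+k is not a perfect cube. So xy^2z ∉ L.
This is a contradiction; hence L is not regular.

a^{p³+k}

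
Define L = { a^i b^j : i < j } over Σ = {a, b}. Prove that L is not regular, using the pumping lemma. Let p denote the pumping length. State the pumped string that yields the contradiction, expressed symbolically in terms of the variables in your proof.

Toward a contradiction, assume L is regular with pumping length p.
Choose w = a^p b^{p+1} ∈ L, with |w| = 2p+1 ≥ p.
By the pumping lemma, w = xyz with |xy| ≤ p and y is nonempty.
Because |xy| ≤ p and w begins with p copies of a, we have y = a^k with 1 ≤ k ≤ p.
Consider xy^2z = a^{p+k} b^{p+1}. Since k ≥ 1, the a-count p+k is at least p+1, so i < j fails; thus xy^2z ∉ L.
This contradicts the pumping lemma, so L is not regular.

a^{p+k} b^{p+1}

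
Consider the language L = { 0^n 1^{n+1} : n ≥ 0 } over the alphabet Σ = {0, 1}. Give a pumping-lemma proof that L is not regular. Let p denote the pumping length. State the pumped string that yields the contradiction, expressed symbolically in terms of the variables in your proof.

0^{p+k} 1^{p+1}

Assume L is regular. Let p be the pumping length given by the pumping lemma.
Let w = 0^p 1^{p+1} ∈ L; note |w| = 2p+1 ≥ p.
Write w = xyz as guaranteed by the lemma, with |xy| ≤ p and |y| ≥ 1.
Because |xy| ≤ p and w begins with p copies of 0, we have y = 0^k with 1 ≤ k ≤ p.
Pump with i = 2: xy^2z = 0^{p+k} 1^{p+1}. For this to lie in L we would need p+1 = (p+k)+1, which forces k = 0. But k ≥ 1, so xy^2z ∉ L.
Contradiction. Therefore L is not regular.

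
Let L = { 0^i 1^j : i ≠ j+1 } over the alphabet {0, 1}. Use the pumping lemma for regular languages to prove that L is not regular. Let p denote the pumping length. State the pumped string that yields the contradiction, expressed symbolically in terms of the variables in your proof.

0^{p+p!} 1^{p+p!-1}

Assume L is regular. Let p be the pumping length given by the pumping lemma.
Choose w = 0^p 1^{p+p!-1}. Since p ≠ (p+p!-1)+1 = p+p!, w ∈ L; and |w| ≥ p.
The pumping lemma gives a decomposition w = xyz where |xy| ≤ p and |y| ≥ 1.
The first p characters of w are 0's, so xy (and hence y) consists only of 0's. Write y = 0^k, 1 ≤ k ≤ p.
Since 1 ≤ k ≤ p, k divides p!; set t = 1 + p!/k. Then xy^t z has p + (p!/k)·k = p + p! copies of 0. Now the 0-count is p+p! and (1-count)+1 = (p+p!-1)+1 = p+p!, so i ≠ j+1 fails. So xy^t z = 0^{p+p!} 1^{p+p!-1} ∉ L.
This contradicts the pumping lemma, so L is not regular.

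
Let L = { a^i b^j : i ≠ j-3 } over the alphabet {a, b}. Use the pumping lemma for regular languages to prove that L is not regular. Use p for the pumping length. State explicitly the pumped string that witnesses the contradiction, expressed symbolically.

a^{p+p!} b^{p+p!+3}

Toward a contradiction, assume L is regular with pumping length p.
Choose w = a^p b^{p+p!+3}. Since p ≠ (p+p!+3)-3 = p+p!, w ∈ L; and |w| ≥ p.
By the pumping lemma, w = xyz with |xy| ≤ p and |y| > 0.
Because |xy| ≤ p and w begins with p copies of a, we have y = a^k with 1 ≤ k ≤ p.
Since 1 ≤ k ≤ p, k divides p!; set t = 1 + p!/k. Then xy^t z has p + (p!/k)·k = p + p! copies of a. Now the a-count is p+p! and (b-count)-3 = (p+p!+3)-3 = p+p!, so i ≠ j-3 fails. So xy^t z = a^{p+p!} b^{p+p!+3} ∉ L.
Contradiction. Therefore L is not regular.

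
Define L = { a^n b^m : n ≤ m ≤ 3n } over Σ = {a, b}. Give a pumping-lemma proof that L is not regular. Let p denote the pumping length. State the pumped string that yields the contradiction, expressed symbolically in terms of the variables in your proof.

Toward a contradiction, assume L is regular with pumping length p.
Take w = a^p b^p ∈ L (since p ≤ p ≤ 3p), with |w| = 2p ≥ p.
The pumping lemma gives a decomposition w = xyz where |xy| ≤ p and y is nonempty.
Because |xy| ≤ p and w begins with p copies of a, we have y = a^k with 1 ≤ k ≤ p.
Pump with i = 2: xy^2z = a^{p+k} b^p. Now n = p+k > p = m, so the condition n ≤ m fails. Thus xy^2z ∉ L.
This is a contradiction; hence L is not regular.

a^{p+k} b^p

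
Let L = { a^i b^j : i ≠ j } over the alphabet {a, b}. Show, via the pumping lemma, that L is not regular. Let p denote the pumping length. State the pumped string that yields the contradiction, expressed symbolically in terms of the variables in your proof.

a^{p+p!} b^{p+p!}

Assume L is regular. Let p be the pumping length given by the pumping lemma.
Choose w = a^p b^{p+p!}. Since p ≠ p+p!, w ∈ L; and |w| ≥ p.
The pumping lemma gives a decomposition w = xyz where |xy| ≤ p and |y| > 0.
The first p characters of w are a's, so xy (and hence y) consists only of a's. Write y = a^k, 1 ≤ k ≤ p.
Since 1 ≤ k ≤ p, k divides p!; set t = 1 + p!/k. Then xy^t z has p + (p!/k)·k = p + p! copies of a. Now the a-count equals the b-count, so i ≠ j fails. So xy^t z = a^{p+p!} b^{p+p!} ∉ L.
Contradiction. Therefore L is not regular.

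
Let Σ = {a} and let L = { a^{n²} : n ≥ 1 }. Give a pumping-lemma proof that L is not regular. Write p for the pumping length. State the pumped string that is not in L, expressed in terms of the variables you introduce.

Assume L is regular. Let p be the pumping length given by the pumping lemma.
Take w = a^{p²} ∈ L with |w| = p² ≥ p.
By the pumping lemma, w = xyz with |xy| ≤ p and |y| > 0.
Then y = a^k for some k with 1 ≤ k ≤ p.
Pump with i = 2: xy^2z = a^{p²+k}. Since 1 ≤ k ≤ p, p² < p²+k ≤ p²+p < (p+1)², so p²+k lies strictly between consecutive squares and is not a perfect square. So xy^2z ∉ L.
This is a contradiction; hence L is not regular.

a^{p²+k}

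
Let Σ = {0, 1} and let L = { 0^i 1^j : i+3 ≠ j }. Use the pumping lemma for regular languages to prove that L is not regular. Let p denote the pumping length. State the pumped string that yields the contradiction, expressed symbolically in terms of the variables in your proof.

Assume L is regular. Let p be the pumping length given by the pumping lemma.
Choose w = 0^p 1^{p+p!+3}. Since p ≠ (p+p!+3)-3 = p+p!, w ∈ L; and |w| ≥ p.
By the pumping lemma, w = xyz with |xy| ≤ p and |y| ≥ 1.
Since the first p symbols of w are all 0's and |xy| ≤ p, y lies entirely in the leading 0-block: y = 0^k for some k with 1 ≤ k ≤ p.
Since 1 ≤ k ≤ p, k divides p!; set t = 1 + p!/k. Then xy^t z has p + (p!/k)·k = p + p! copies of 0. Now the 0-count is p+p! and (1-count)-3 = (p+p!+3)-3 = p+p!, so i+3 ≠ j fails. So xy^t z = 0^{p+p!} 1^{p+p!+3} ∉ L.
Contradiction. Therefore L is not regular.

0^{p+p!} 1^{p+p!+3}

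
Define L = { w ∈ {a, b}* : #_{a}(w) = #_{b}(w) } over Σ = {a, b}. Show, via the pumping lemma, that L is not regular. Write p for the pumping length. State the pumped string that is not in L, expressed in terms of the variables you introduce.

a^{p+k} b^p

Toward a contradiction, assume L is regular with pumping length p.
Choose w = a^p b^p ∈ L with |w| = 2p ≥ p.
The pumping lemma gives a decomposition w = xyz where |xy| ≤ p and y is nonempty.
Because |xy| ≤ p and w begins with p copies of a, we have y = a^k with 1 ≤ k ≤ p.
Pump with i = 2: xy^2z = a^{p+k} b^p has p+k occurrences of a but only p of b. Since k ≥ 1 the counts differ, so xy^2z ∉ L.
This is a contradiction; hence L is not regular.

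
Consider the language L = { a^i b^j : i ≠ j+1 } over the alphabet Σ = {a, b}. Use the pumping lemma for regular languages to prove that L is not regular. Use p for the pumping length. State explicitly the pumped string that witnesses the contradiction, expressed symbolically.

Assume L is regular. Let p be the pumping length given by the pumping lemma.
Choose w = a^p b^{p+p!-1}. Since p ≠ (p+p!-1)+1 = p+p!, w ∈ L; and |w| ≥ p.
The pumping lemma gives a decomposition w = xyz where |xy| ≤ p and |y| > 0.
Because |xy| ≤ p and w begins with p copies of a, we have y = a^k with 1 ≤ k ≤ p.
Since 1 ≤ k ≤ p, k divides p!; set t = 1 + p!/k. Then xy^t z has p + (p!/k)·k = p + p! copies of a. Now the a-count is p+p! and (b-count)+1 = (p+p!-1)+1 = p+p!, so i ≠ j+1 fails. So xy^t z = a^{p+p!} b^{p+p!-1} ∉ L.
This contradicts the pumping lemma, so L is not regular.

a^{p+p!} b^{p+p!-1}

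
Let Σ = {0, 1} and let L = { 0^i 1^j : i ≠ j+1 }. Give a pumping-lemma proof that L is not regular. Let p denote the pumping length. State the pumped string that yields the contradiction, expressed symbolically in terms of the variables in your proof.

Assume L is regular. Let p be the pumping length given by the pumping lemma.
Choose w = 0^p 1^{p+p!-1}. Since p ≠ (p+p!-1)+1 = p+p!, w ∈ L; and |w| ≥ p.
Write w = xyz as guaranteed by the lemma, with |xy| ≤ p and |y| ≥ 1.
Because |xy| ≤ p and w begins with p copies of 0, we have y = 0^k with 1 ≤ k ≤ p.
Since 1 ≤ k ≤ p, k divides p!; set t = 1 + p!/k. Then xy^t z has p + (p!/k)·k = p + p! copies of 0. Now the 0-count is p+p! and (1-count)+1 = (p+p!-1)+1 = p+p!, so i ≠ j+1 fails. So xy^t z = 0^{p+p!} 1^{p+p!-1} ∉ L.
This is a contradiction; hence L is not regular.

0^{p+p!} 1^{p+p!-1}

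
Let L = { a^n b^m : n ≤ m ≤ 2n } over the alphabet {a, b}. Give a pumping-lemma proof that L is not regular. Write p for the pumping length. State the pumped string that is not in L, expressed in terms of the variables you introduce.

Assume L is regular; let p be its pumping constant.
Take w = a^p b^p ∈ L (since p ≤ p ≤ 2p), with |w| = 2p ≥ p.
Write w = xyz as guaranteed by the lemma, with |xy| ≤ p and |y| > 0.
The first p characters of w are a's, so xy (and hence y) consists only of a's. Write y = a^k, 1 ≤ k ≤ p.
Pump with i = 2: xy^2z = a^{p+k} b^p. Now n = p+k > p = m, so the condition n ≤ m fails. Thus xy^2z ∉ L.
This contradicts the pumping lemma, so L is not regular.

a^{p+k} b^p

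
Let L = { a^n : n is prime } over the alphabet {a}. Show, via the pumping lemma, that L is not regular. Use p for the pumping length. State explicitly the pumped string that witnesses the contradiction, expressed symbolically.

a^{q(1+k)}

Suppose for contradiction that L is regular, and let p be the pumping length.
Let q be a prime with q ≥ p+2 (infinitely many primes exist), and take w = a^q ∈ L with |w| = q ≥ p.
The pumping lemma gives a decomposition w = xyz where |xy| ≤ p and |y| > 0.
Then y = a^k for some k with 1 ≤ k ≤ p.
Since 1 ≤ k ≤ p, |xz| = q-k. Pump with i = q+1: |xy^{q+1}z| = (q-k)+(q+1)k = q+qk = q(1+k), which is composite (both factors ≥ 2). So xy^{q+1}z = a^{q(1+k)} ∉ L.
This is a contradiction; hence L is not regular.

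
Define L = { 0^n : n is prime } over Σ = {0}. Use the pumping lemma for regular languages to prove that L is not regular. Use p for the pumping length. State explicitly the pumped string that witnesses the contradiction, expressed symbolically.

Toward a contradiction, assume L is regular with pumping length p.
Let q be a prime with q ≥ p+2 (infinitely many primes exist), and take w = 0^q ∈ L with |w| = q ≥ p.
By the pumping lemma, w = xyz with |xy| ≤ p and |y| > 0.
Then y = 0^k for some k with 1 ≤ k ≤ p.
Since 1 ≤ k ≤ p, |xz| = q-k. Pump with i = q+1: |xy^{q+1}z| = (q-k)+(q+1)k = q+qk = q(1+k), which is composite (both factors ≥ 2). So xy^{q+1}z = 0^{q(1+k)} ∉ L.
This is a contradiction; hence L is not regular.

0^{q(1+k)}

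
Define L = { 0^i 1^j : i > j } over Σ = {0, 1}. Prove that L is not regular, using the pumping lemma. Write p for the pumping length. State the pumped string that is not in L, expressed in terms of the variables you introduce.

0^{p+1-k} 1^p

Suppose for contradiction that L is regular, and let p be the pumping length.
Choose w = 0^{p+1} 1^p ∈ L, with |w| = 2p+1 ≥ p.
By the pumping lemma, w = xyz with |xy| ≤ p and y is nonempty.
Since the first p symbols of w are all 0's and |xy| ≤ p, y lies entirely in the leading 0-block: y = 0^k for some k with 1 ≤ k ≤ p.
Consider xy^0z = xz = 0^{p+1-k} 1^p. Since k ≥ 1, the 0-count p+1-k is at most p, so i > j fails; thus xz ∉ L.
This is a contradiction; hence L is not regular.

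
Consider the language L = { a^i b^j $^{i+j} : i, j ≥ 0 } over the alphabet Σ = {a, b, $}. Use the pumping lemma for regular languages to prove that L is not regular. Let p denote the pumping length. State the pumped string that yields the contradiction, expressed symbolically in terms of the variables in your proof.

Suppose for contradiction that L is regular, and let p be the pumping length.
Take w = a^p b^p $^{2p} ∈ L (with i=j=p, i+j=2p), |w| = 4p ≥ p.
Write w = xyz as guaranteed by the lemma, with |xy| ≤ p and y is nonempty.
Because |xy| ≤ p and w begins with p copies of a, we have y = a^k with 1 ≤ k ≤ p.
Consider xy^2z = a^{p+k} b^p $^{2p}. Now the a- and b-counts sum to 2p+k, but the $-count is 2p ≠ 2p+k. So xy^2z ∉ L.
This contradicts the pumping lemma, so L is not regular.

a^{p+k} b^p $^{2p}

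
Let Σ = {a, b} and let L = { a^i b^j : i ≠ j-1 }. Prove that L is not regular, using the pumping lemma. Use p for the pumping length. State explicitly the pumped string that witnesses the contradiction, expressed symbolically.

a^{p+p!} b^{p+p!+1}

Assume L is regular; let p be its pumping constant.
Choose w = a^p b^{p+p!+1}. Since p ≠ (p+p!+1)-1 = p+p!, w ∈ L; and |w| ≥ p.
The pumping lemma gives a decomposition w = xyz where |xy| ≤ p and |y| > 0.
Because |xy| ≤ p and w begins with p copies of a, we have y = a^k with 1 ≤ k ≤ p.
Since 1 ≤ k ≤ p, k divides p!; set t = 1 + p!/k. Then xy^t z has p + (p!/k)·k = p + p! copies of a. Now the a-count is p+p! and (b-count)-1 = (p+p!+1)-1 = p+p!, so i ≠ j-1 fails. So xy^t z = a^{p+p!} b^{p+p!+1} ∉ L.
Contradiction. Therefore L is not regular.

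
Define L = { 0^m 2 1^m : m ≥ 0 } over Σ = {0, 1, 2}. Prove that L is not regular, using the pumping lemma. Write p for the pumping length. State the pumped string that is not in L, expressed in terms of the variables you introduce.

Assume L is regular; let p be its pumping constant.
Take w = 0^p 2 1^p ∈ L with |w| = 2p+1 ≥ p.
By the pumping lemma, w = xyz with |xy| ≤ p and y is nonempty.
Since the first p symbols of w are all 0's and |xy| ≤ p, y lies entirely in the leading 0-block: y = 0^k for some k with 1 ≤ k ≤ p.
Pump with i = 2: xy^2z = 0^{p+k} 2 1^p, which would require p+k = p. But k ≥ 1, so xy^2z ∉ L.
This is a contradiction; hence L is not regular.

0^{p+k} 2 1^p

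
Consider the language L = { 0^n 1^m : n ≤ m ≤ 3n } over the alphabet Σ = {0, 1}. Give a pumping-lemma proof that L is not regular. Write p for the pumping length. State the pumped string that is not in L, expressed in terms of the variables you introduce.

0^{p+k} 1^p

Suppose for contradiction that L is regular, and let p be the pumping length.
Take w = 0^p 1^p ∈ L (since p ≤ p ≤ 3p), with |w| = 2p ≥ p.
By the pumping lemma, w = xyz with |xy| ≤ p and |y| ≥ 1.
Since the first p symbols of w are all 0's and |xy| ≤ p, y lies entirely in the leading 0-block: y = 0^k for some k with 1 ≤ k ≤ p.
Pump with i = 2: xy^2z = 0^{p+k} 1^p. Now n = p+k > p = m, so the condition n ≤ m fails. Thus xy^2z ∉ L.
This is a contradiction; hence L is not regular.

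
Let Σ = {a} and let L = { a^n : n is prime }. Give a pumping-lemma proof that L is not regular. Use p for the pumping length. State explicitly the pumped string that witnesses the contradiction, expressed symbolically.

Toward a contradiction, assume L is regular with pumping length p.
Let q be a prime with q ≥ p+2 (infinitely many primes exist), and take w = a^q ∈ L with |w| = q ≥ p.
By the pumping lemma, w = xyz with |xy| ≤ p and |y| ≥ 1.
Then y = a^k for some k with 1 ≤ k ≤ p.
Since 1 ≤ k ≤ p, |xz| = q-k. Pump with i = q+1: |xy^{q+1}z| = (q-k)+(q+1)k = q+qk = q(1+k), which is composite (both factors ≥ 2). So xy^{q+1}z = a^{q(1+k)} ∉ L.
This is a contradiction; hence L is not regular.

a^{q(1+k)}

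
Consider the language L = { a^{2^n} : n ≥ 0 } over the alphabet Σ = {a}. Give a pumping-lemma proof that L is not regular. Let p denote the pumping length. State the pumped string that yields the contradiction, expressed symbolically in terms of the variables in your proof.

a^{2^p+k}

Toward a contradiction, assume L is regular with pumping length p.
Take w = a^{2^p} ∈ L with |w| = 2^p ≥ p.
By the pumping lemma, w = xyz with |xy| ≤ p and |y| > 0.
Then y = a^k for some k with 1 ≤ k ≤ p.
Pump with i = 2: xy^2z = a^{2^p+k}. Since 1 ≤ k ≤ p < 2^p, we have 2^p < 2^p+k < 2^{p+1}, so 2^p+k is not a power of 2. So xy^2z ∉ L.
This contradicts the pumping lemma, so L is not regular.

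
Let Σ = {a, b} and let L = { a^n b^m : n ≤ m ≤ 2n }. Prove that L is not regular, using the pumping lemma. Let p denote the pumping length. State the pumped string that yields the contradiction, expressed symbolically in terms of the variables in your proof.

a^{p+k} b^p

Assume L is regular; let p be its pumping constant.
Take w = a^p b^p ∈ L (since p ≤ p ≤ 2p), with |w| = 2p ≥ p.
By the pumping lemma, w = xyz with |xy| ≤ p and |y| > 0.
Since the first p symbols of w are all a's and |xy| ≤ p, y lies entirely in the leading a-block: y = a^k for some k with 1 ≤ k ≤ p.
Pump with i = 2: xy^2z = a^{p+k} b^p. Now n = p+k > p = m, so the condition n ≤ m fails. Thus xy^2z ∉ L.
Contradiction. Therefore L is not regular.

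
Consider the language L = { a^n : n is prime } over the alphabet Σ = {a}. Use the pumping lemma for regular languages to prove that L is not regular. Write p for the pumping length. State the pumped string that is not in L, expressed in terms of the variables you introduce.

Toward a contradiction, assume L is regular with pumping length p.
Let q be a prime with q ≥ p+2 (infinitely many primes exist), and take w = a^q ∈ L with |w| = q ≥ p.
Write w = xyz as guaranteed by the lemma, with |xy| ≤ p and |y| > 0.
Then y = a^k for some k with 1 ≤ k ≤ p.
Since 1 ≤ k ≤ p, |xz| = q-k. Pump with i = q+1: |xy^{q+1}z| = (q-k)+(q+1)k = q+qk = q(1+k), which is composite (both factors ≥ 2). So xy^{q+1}z = a^{q(1+k)} ∉ L.
Contradiction. Therefore L is not regular.

a^{q(1+k)}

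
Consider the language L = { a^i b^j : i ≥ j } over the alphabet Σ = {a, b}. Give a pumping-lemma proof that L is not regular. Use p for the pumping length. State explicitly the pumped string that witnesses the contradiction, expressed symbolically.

a^{p-k} b^p

Assume L is regular. Let p be the pumping length given by the pumping lemma.
Choose w = a^p b^p ∈ L, with |w| = 2p ≥ p.
By the pumping lemma, w = xyz with |xy| ≤ p and y is nonempty.
Because |xy| ≤ p and w begins with p copies of a, we have y = a^k with 1 ≤ k ≤ p.
Consider xy^0z = xz = a^{p-k} b^p. Since k ≥ 1, the a-count p-k is less than p, so i ≥ j fails; thus xz ∉ L.
Contradiction. Therefore L is not regular.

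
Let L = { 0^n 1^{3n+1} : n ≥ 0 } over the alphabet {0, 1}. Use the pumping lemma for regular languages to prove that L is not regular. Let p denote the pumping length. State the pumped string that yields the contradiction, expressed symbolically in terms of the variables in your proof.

0^{p+k} 1^{3p+1}

Toward a contradiction, assume L is regular with pumping length p.
Take w = 0^p 1^{3p+1}. Then w ∈ L and |w| = 4p+1 ≥ p.
The pumping lemma gives a decomposition w = xyz where |xy| ≤ p and |y| ≥ 1.
Because |xy| ≤ p and w begins with p copies of 0, we have y = 0^k with 1 ≤ k ≤ p.
Pump with i = 2: xy^2z = 0^{p+k} 1^{3p+1}. For this to lie in L we would need 3p+1 = 3(p+k)+1, which forces k = 0. But k ≥ 1, so xy^2z ∉ L.
This is a contradiction; hence L is not regular.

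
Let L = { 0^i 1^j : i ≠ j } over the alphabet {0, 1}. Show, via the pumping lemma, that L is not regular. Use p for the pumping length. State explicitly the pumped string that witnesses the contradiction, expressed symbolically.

Suppose for contradiction that L is regular, and let p be the pumping length.
Choose w = 0^p 1^{p+p!}. Since p ≠ p+p!, w ∈ L; and |w| ≥ p.
By the pumping lemma, w = xyz with |xy| ≤ p and |y| > 0.
Because |xy| ≤ p and w begins with p copies of 0, we have y = 0^k with 1 ≤ k ≤ p.
Since 1 ≤ k ≤ p, k divides p!; set t = 1 + p!/k. Then xy^t z has p + (p!/k)·k = p + p! copies of 0. Now the 0-count equals the 1-count, so i ≠ j fails. So xy^t z = 0^{p+p!} 1^{p+p!} ∉ L.
This is a contradiction; hence L is not regular.

0^{p+p!} 1^{p+p!}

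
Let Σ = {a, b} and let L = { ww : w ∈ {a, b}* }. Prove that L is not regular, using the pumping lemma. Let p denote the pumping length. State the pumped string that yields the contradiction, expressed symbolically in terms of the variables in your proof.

Assume L is regular. Let p be the pumping length given by the pumping lemma.
Take w = a^p b^p a^p b^p = uu where u = a^pb^p; then w ∈ L and |w| = 4p ≥ p.
Write w = xyz as guaranteed by the lemma, with |xy| ≤ p and |y| > 0.
Because |xy| ≤ p and w begins with p copies of a, we have y = a^k with 1 ≤ k ≤ p.
Pump with i = 2: xy^2z = a^{p+k} b^p a^p b^p, of length 4p+k. Suppose this equals vv. The string starts with a and ends with b, so v does too; thus the boundary between the two copies of v is a b→a transition. There is exactly one such transition, at position 2p+k, so |v| = 2p+k and |vv| = 4p+2k ≠ 4p+k since k ≥ 1. So xy^2z ∉ L.
This contradicts the pumping lemma, so L is not regular.

a^{p+k} b^p a^p b^p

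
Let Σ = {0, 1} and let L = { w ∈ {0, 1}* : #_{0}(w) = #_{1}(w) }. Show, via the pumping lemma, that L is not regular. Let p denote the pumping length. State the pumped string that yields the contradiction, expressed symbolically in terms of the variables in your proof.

0^{p+k} 1^p

Toward a contradiction, assume L is regular with pumping length p.
Choose w = 0^p 1^p ∈ L with |w| = 2p ≥ p.
The pumping lemma gives a decomposition w = xyz where |xy| ≤ p and y is nonempty.
Since the first p symbols of w are all 0's and |xy| ≤ p, y lies entirely in the leading 0-block: y = 0^k for some k with 1 ≤ k ≤ p.
Pump with i = 2: xy^2z = 0^{p+k} 1^p has p+k occurrences of 0 but only p of 1. Since k ≥ 1 the counts differ, so xy^2z ∉ L.
This contradicts the pumping lemma, so L is not regular.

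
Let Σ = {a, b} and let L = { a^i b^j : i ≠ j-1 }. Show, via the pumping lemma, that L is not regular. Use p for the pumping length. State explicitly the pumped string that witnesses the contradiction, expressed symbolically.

Assume L is regular. Let p be the pumping length given by the pumping lemma.
Choose w = a^p b^{p+p!+1}. Since p ≠ (p+p!+1)-1 = p+p!, w ∈ L; and |w| ≥ p.
Write w = xyz as guaranteed by the lemma, with |xy| ≤ p and y is nonempty.
Since the first p symbols of w are all a's and |xy| ≤ p, y lies entirely in the leading a-block: y = a^k for some k with 1 ≤ k ≤ p.
Since 1 ≤ k ≤ p, k divides p!; set t = 1 + p!/k. Then xy^t z has p + (p!/k)·k = p + p! copies of a. Now the a-count is p+p! and (b-count)-1 = (p+p!+1)-1 = p+p!, so i ≠ j-1 fails. So xy^t z = a^{p+p!} b^{p+p!+1} ∉ L.
Contradiction. Therefore L is not regular.

a^{p+p!} b^{p+p!+1}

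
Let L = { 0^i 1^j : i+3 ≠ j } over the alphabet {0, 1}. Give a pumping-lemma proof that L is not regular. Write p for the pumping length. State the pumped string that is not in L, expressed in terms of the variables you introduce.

Assume L is regular. Let p be the pumping length given by the pumping lemma.
Choose w = 0^p 1^{p+p!+3}. Since p ≠ (p+p!+3)-3 = p+p!, w ∈ L; and |w| ≥ p.
By the pumping lemma, w = xyz with |xy| ≤ p and y is nonempty.
Because |xy| ≤ p and w begins with p copies of 0, we have y = 0^k with 1 ≤ k ≤ p.
Since 1 ≤ k ≤ p, k divides p!; set t = 1 + p!/k. Then xy^t z has p + (p!/k)·k = p + p! copies of 0. Now the 0-count is p+p! and (1-count)-3 = (p+p!+3)-3 = p+p!, so i+3 ≠ j fails. So xy^t z = 0^{p+p!} 1^{p+p!+3} ∉ L.
Contradiction. Therefore L is not regular.

0^{p+p!} 1^{p+p!+3}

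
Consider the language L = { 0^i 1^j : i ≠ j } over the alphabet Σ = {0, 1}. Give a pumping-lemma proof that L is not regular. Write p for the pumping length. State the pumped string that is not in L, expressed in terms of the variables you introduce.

0^{p+p!} 1^{p+p!}

Suppose for contradiction that L is regular, and let p be the pumping length.
Choose w = 0^p 1^{p+p!}. Since p ≠ p+p!, w ∈ L; and |w| ≥ p.
By the pumping lemma, w = xyz with |xy| ≤ p and |y| ≥ 1.
Because |xy| ≤ p and w begins with p copies of 0, we have y = 0^k with 1 ≤ k ≤ p.
Since 1 ≤ k ≤ p, k divides p!; set t = 1 + p!/k. Then xy^t z has p + (p!/k)·k = p + p! copies of 0. Now the 0-count equals the 1-count, so i ≠ j fails. So xy^t z = 0^{p+p!} 1^{p+p!} ∉ L.
This is a contradiction; hence L is not regular.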